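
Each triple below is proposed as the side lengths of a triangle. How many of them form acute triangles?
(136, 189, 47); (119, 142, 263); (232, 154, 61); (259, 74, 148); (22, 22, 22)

(136,189,47): 47+136 ≤ 189, not a triangle
(119,142,263): 119+142 ≤ 263, not a triangle
(232,154,61): 61+154 ≤ 232, not a triangle
(259,74,148): 74+148 ≤ 259, not a triangle
(22,22,22): 22²+22² = 968 > 484 = 22² → acute
1 of the 5 is acute.

1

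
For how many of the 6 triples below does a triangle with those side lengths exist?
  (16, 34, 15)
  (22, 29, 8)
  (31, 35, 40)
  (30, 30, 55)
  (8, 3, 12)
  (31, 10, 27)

4

(15,16,34): 15+16 ≤ 34 → not valid
(8,22,29): 8+22 > 29 → valid
(31,35,40): 31+35 > 40 → valid
(30,30,55): 30+30 > 55 → valid
(3,8,12): 3+8 ≤ 12 → not valid
(10,27,31): 10+27 > 31 → valid
4 of the 6 triples form a triangle.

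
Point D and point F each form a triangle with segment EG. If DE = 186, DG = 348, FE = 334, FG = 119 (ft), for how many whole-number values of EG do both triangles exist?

237

From triangle DEG: 162 < EG < 534.
From triangle FEG: 215 < EG < 453.
Intersection: 215 < EG < 453, so integers 216 through 452: 237 values.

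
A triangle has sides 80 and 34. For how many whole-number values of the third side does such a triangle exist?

67

The third side lies in the open interval (46, 114).
Integers from 47 to 113 inclusive: 113 − 47 + 1 = 67.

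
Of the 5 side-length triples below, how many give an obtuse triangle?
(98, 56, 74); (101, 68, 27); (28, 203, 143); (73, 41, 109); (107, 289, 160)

(98,56,74): 56²+74² = 8612 < 9604 = 98² → obtuse
(101,68,27): 27+68 ≤ 101, not a triangle
(28,203,143): 28+143 ≤ 203, not a triangle
(73,41,109): 41²+73² = 7010 < 11881 = 109² → obtuse
(107,289,160): 107+160 ≤ 289, not a triangle
2 of the 5 are obtuse.

2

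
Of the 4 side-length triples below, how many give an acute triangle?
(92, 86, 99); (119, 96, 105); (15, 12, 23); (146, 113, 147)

(92,86,99): 86²+92² = 15860 > 9801 = 99² → acute
(119,96,105): 96²+105² = 20241 > 14161 = 119² → acute
(15,12,23): 12²+15² = 369 < 529 = 23² → obtuse
(146,113,147): 113²+146² = 34085 > 21609 = 147² → acute
3 of the 4 are acute.

3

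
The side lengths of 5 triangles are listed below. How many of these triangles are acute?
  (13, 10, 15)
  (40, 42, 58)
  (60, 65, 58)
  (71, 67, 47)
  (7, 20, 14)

3

(13,10,15): 10²+13² = 269 > 225 = 15² → acute
(40,42,58): 40²+42² = 3364 = 58² → right
(60,65,58): 58²+60² = 6964 > 4225 = 65² → acute
(71,67,47): 47²+67² = 6698 > 5041 = 71² → acute
(7,20,14): 7²+14² = 245 < 400 = 20² → obtuse
3 of the 5 are acute.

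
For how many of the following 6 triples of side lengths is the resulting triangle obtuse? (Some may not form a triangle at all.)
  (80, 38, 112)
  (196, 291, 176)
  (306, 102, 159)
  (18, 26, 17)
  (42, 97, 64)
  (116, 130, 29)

(80,38,112): 38²+80² = 7844 < 12544 = 112² → obtuse
(196,291,176): 176²+196² = 69392 < 84681 = 291² → obtuse
(306,102,159): 102+159 ≤ 306, not a triangle
(18,26,17): 17²+18² = 613 < 676 = 26² → obtuse
(42,97,64): 42²+64² = 5860 < 9409 = 97² → obtuse
(116,130,29): 29²+116² = 14297 < 16900 = 130² → obtuse
5 of the 6 are obtuse.

5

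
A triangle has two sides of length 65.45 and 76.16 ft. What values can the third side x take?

10.71 < x < 141.61 (ft)

By the triangle inequality, x must be less than 65.45 + 76.16 = 141.61 and greater than |65.45 − 76.16| = 10.71.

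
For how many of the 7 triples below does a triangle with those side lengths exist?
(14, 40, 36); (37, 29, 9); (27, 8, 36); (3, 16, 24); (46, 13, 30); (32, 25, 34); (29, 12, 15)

3

(14,36,40): 14+36 > 40 → valid
(9,29,37): 9+29 > 37 → valid
(8,27,36): 8+27 ≤ 36 → not valid
(3,16,24): 3+16 ≤ 24 → not valid
(13,30,46): 13+30 ≤ 46 → not valid
(25,32,34): 25+32 > 34 → valid
(12,15,29): 12+15 ≤ 29 → not valid
3 of the 7 triples form a triangle.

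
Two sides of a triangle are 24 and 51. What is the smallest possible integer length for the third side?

28

The third side must be strictly greater than |24 − 51| = 27.
The smallest integer above 27 is 28.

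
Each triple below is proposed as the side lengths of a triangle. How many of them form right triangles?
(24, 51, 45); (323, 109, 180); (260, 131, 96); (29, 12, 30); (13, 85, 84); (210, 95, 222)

2

(24,51,45): 24²+45² = 2601 = 51² → right
(323,109,180): 109+180 ≤ 323, not a triangle
(260,131,96): 96+131 ≤ 260, not a triangle
(29,12,30): 12²+29² = 985 > 900 = 30² → acute
(13,85,84): 13²+84² = 7225 = 85² → right
(210,95,222): 95²+210² = 53125 > 49284 = 222² → acute
2 of the 6 are right.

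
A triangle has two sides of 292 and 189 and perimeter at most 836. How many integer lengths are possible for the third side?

Triangle inequality: 103 < x < 481. Perimeter ≤ 836 gives x ≤ 836 − 292 − 189 = 355.
So 103 < x ≤ 355; integers 104 through 355: 252 values.

252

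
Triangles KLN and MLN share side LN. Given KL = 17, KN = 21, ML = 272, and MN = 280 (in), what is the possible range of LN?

8 < LN < 38

From triangle KLN: |17 − 21| < LN < 17 + 21, i.e. 4 < LN < 38.
From triangle MLN: 8 < LN < 552.
Both must hold, so LN lies in the intersection.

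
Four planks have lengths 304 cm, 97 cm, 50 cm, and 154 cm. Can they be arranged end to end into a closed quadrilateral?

No

For a quadrilateral, each side must be shorter than the sum of the others.
Here the longest side is 304, but the remaining 3 sides sum to only 301.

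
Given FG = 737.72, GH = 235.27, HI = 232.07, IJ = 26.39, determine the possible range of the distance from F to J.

The maximum is all hops collinear in one direction: 737.72 + 235.27 + 232.07 + 26.39 = 1231.45.
The longest hop is 737.72; the others sum to 493.73. Folding the others back against it leaves at least 737.72 − 493.73 = 243.99.

243.99 ≤ FJ ≤ 1231.45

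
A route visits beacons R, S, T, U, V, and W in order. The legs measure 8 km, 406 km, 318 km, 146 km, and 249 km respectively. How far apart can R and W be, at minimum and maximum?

The maximum is all hops collinear in one direction: 8 + 406 + 318 + 146 + 249 = 1127.
The longest hop is 406; the others sum to 721. Since 406 ≤ 721, the path can fold back on itself completely, so the minimum distance is 0.

0 ≤ RW ≤ 1127 km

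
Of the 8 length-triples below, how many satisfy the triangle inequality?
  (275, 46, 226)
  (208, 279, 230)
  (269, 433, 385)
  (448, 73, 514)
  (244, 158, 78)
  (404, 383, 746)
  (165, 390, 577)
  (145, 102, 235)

5

(46,226,275): 46+226 ≤ 275 → not valid
(208,230,279): 208+230 > 279 → valid
(269,385,433): 269+385 > 433 → valid
(73,448,514): 73+448 > 514 → valid
(78,158,244): 78+158 ≤ 244 → not valid
(383,404,746): 383+404 > 746 → valid
(165,390,577): 165+390 ≤ 577 → not valid
(102,145,235): 102+145 > 235 → valid
5 of the 8 triples form a triangle.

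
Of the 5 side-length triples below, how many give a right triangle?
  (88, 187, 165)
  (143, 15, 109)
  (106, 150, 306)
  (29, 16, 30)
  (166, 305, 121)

1

(88,187,165): 88²+165² = 34969 = 187² → right
(143,15,109): 15+109 ≤ 143, not a triangle
(106,150,306): 106+150 ≤ 306, not a triangle
(29,16,30): 16²+29² = 1097 > 900 = 30² → acute
(166,305,121): 121+166 ≤ 305, not a triangle
1 of the 5 is right.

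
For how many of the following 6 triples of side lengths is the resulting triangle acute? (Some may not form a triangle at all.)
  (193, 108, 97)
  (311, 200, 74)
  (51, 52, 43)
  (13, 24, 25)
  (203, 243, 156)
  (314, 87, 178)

(193,108,97): 97²+108² = 21073 < 37249 = 193² → obtuse
(311,200,74): 74+200 ≤ 311, not a triangle
(51,52,43): 43²+51² = 4450 > 2704 = 52² → acute
(13,24,25): 13²+24² = 745 > 625 = 25² → acute
(203,243,156): 156²+203² = 65545 > 59049 = 243² → acute
(314,87,178): 87+178 ≤ 314, not a triangle
3 of the 6 are acute.

3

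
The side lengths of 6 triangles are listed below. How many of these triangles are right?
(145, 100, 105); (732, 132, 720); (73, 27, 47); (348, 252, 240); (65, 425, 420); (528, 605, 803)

5

(145,100,105): 100²+105² = 21025 = 145² → right
(732,132,720): 132²+720² = 535824 = 732² → right
(73,27,47): 27²+47² = 2938 < 5329 = 73² → obtuse
(348,252,240): 240²+252² = 121104 = 348² → right
(65,425,420): 65²+420² = 180625 = 425² → right
(528,605,803): 528²+605² = 644809 = 803² → right
5 of the 6 are right.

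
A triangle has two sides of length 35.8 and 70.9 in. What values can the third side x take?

35.1 < x < 106.7 (in)

By the triangle inequality, x must be less than 35.8 + 70.9 = 106.7 and greater than |35.8 − 70.9| = 35.1.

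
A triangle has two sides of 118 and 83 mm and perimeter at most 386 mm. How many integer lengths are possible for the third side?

150

Triangle inequality: 35 < x < 201. Perimeter ≤ 386 gives x ≤ 386 − 118 − 83 = 185.
So 35 < x ≤ 185; integers 36 through 185: 150 values.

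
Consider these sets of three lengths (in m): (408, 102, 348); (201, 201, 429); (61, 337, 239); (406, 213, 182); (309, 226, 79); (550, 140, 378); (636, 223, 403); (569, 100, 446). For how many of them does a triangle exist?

1

(102,348,408): 102+348 > 408 → valid
(201,201,429): 201+201 ≤ 429 → not valid
(61,239,337): 61+239 ≤ 337 → not valid
(182,213,406): 182+213 ≤ 406 → not valid
(79,226,309): 79+226 ≤ 309 → not valid
(140,378,550): 140+378 ≤ 550 → not valid
(223,403,636): 223+403 ≤ 636 → not valid
(100,446,569): 100+446 ≤ 569 → not valid
1 of the 8 triples forms a triangle.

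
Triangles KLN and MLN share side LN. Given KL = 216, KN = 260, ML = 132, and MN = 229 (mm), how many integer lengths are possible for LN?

263

From triangle KLN: 44 < LN < 476.
From triangle MLN: 97 < LN < 361.
Intersection: 97 < LN < 361, so integers 98 through 360: 263 values.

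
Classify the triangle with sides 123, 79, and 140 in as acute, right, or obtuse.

Compare the square of the longest side to the sum of squares of the other two: 79² + 123² = 21370 > 19600 = 140².

acute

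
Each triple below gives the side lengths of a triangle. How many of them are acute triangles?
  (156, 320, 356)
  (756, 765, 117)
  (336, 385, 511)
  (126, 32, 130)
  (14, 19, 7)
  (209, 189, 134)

1

(156,320,356): 156²+320² = 126736 = 356² → right
(756,765,117): 117²+756² = 585225 = 765² → right
(336,385,511): 336²+385² = 261121 = 511² → right
(126,32,130): 32²+126² = 16900 = 130² → right
(14,19,7): 7²+14² = 245 < 361 = 19² → obtuse
(209,189,134): 134²+189² = 53677 > 43681 = 209² → acute
1 of the 6 is acute.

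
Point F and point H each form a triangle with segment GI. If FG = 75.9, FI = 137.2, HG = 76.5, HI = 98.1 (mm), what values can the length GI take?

61.3 < GI < 174.6

From triangle FGI: |75.9 − 137.2| < GI < 75.9 + 137.2, i.e. 61.3 < GI < 213.1.
From triangle HGI: 21.6 < GI < 174.6.
Both must hold, so GI lies in the intersection.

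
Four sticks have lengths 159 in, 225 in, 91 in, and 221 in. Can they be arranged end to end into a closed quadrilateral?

A quadrilateral exists iff every side is shorter than the sum of the others — equivalently, the longest side is less than the sum of the rest.
Longest side 225 < 471 (sum of the remaining 3), so yes.

Yes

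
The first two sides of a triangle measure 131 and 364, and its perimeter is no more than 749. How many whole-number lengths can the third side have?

Triangle inequality: 233 < x < 495. Perimeter ≤ 749 gives x ≤ 749 − 131 − 364 = 254.
So 233 < x ≤ 254; integers 234 through 254: 21 values.

21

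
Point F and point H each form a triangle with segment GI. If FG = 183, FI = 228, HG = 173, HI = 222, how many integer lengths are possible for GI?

345

From triangle FGI: 45 < GI < 411.
From triangle HGI: 49 < GI < 395.
Intersection: 49 < GI < 395, so integers 50 through 394: 345 values.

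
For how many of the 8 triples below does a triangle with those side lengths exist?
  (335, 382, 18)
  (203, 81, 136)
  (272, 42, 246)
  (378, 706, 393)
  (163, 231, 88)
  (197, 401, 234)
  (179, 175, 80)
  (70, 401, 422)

(18,335,382): 18+335 ≤ 382 → not valid
(81,136,203): 81+136 > 203 → valid
(42,246,272): 42+246 > 272 → valid
(378,393,706): 378+393 > 706 → valid
(88,163,231): 88+163 > 231 → valid
(197,234,401): 197+234 > 401 → valid
(80,175,179): 80+175 > 179 → valid
(70,401,422): 70+401 > 422 → valid
7 of the 8 triples form a triangle.

7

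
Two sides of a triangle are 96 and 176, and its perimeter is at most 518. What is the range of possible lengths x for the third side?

80 < x ≤ 246

Triangle inequality alone gives 80 < x < 272.
The perimeter condition gives x ≤ 518 − 96 − 176 = 246.
Intersecting the two: 80 < x ≤ 246.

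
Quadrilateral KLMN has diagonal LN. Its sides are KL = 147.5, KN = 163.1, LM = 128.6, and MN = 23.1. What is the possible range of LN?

From triangle KLN: |147.5 − 163.1| < LN < 147.5 + 163.1, i.e. 15.6 < LN < 310.6.
From triangle MLN: 105.5 < LN < 151.7.
Both must hold, so LN lies in the intersection.

105.5 < LN < 151.7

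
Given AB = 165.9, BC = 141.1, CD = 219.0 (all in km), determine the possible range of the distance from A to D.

The maximum is all hops collinear in one direction: 165.9 + 141.1 + 219.0 = 526.0.
The longest hop is 219.0; the others sum to 307.0. Since 219.0 ≤ 307.0, the path can fold back on itself completely, so the minimum distance is 0.

0 ≤ AD ≤ 526.0 km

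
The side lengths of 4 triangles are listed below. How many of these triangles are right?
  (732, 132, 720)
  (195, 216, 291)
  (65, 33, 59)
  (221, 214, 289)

2

(732,132,720): 132²+720² = 535824 = 732² → right
(195,216,291): 195²+216² = 84681 = 291² → right
(65,33,59): 33²+59² = 4570 > 4225 = 65² → acute
(221,214,289): 214²+221² = 94637 > 83521 = 289² → acute
2 of the 4 are right.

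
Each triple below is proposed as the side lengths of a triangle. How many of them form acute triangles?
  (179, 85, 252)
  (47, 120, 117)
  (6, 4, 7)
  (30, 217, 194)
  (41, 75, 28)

(179,85,252): 85²+179² = 39266 < 63504 = 252² → obtuse
(47,120,117): 47²+117² = 15898 > 14400 = 120² → acute
(6,4,7): 4²+6² = 52 > 49 = 7² → acute
(30,217,194): 30²+194² = 38536 < 47089 = 217² → obtuse
(41,75,28): 28+41 ≤ 75, not a triangle
2 of the 5 are acute.

2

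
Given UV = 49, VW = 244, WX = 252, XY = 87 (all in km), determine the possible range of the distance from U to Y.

The maximum is all hops collinear in one direction: 49 + 244 + 252 + 87 = 632.
The longest hop is 252; the others sum to 380. Since 252 ≤ 380, the path can fold back on itself completely, so the minimum distance is 0.

0 ≤ UY ≤ 632 km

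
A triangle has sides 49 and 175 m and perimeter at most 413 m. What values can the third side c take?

Triangle inequality alone gives 126 < c < 224.
The perimeter condition gives c ≤ 413 − 49 − 175 = 189.
Intersecting the two: 126 < c ≤ 189.

126 < c ≤ 189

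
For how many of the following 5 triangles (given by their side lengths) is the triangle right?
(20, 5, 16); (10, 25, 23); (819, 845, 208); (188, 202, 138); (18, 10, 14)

(20,5,16): 5²+16² = 281 < 400 = 20² → obtuse
(10,25,23): 10²+23² = 629 > 625 = 25² → acute
(819,845,208): 208²+819² = 714025 = 845² → right
(188,202,138): 138²+188² = 54388 > 40804 = 202² → acute
(18,10,14): 10²+14² = 296 < 324 = 18² → obtuse
1 of the 5 is right.

1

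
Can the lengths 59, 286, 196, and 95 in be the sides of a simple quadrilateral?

Yes

A quadrilateral exists iff every side is shorter than the sum of the others — equivalently, the longest side is less than the sum of the rest.
Longest side 286 < 350 (sum of the remaining 3), so yes.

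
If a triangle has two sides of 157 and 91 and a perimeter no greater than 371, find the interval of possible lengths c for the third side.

Triangle inequality alone gives 66 < c < 248.
The perimeter condition gives c ≤ 371 − 157 − 91 = 123.
Intersecting the two: 66 < c ≤ 123.

66 < c ≤ 123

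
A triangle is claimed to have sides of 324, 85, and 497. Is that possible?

No

The longest side is 497, but the other two sum to only 409.
409 < 497, so the triangle inequality fails.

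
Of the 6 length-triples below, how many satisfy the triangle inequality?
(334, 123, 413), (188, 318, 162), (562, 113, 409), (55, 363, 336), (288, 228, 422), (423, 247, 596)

5

(123,334,413): 123+334 > 413 → valid
(162,188,318): 162+188 > 318 → valid
(113,409,562): 113+409 ≤ 562 → not valid
(55,336,363): 55+336 > 363 → valid
(228,288,422): 228+288 > 422 → valid
(247,423,596): 247+423 > 596 → valid
5 of the 6 triples form a triangle.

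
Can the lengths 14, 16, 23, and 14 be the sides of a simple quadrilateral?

Yes

A quadrilateral exists iff every side is shorter than the sum of the others — equivalently, the longest side is less than the sum of the rest.
Longest side 23 < 44 (sum of the remaining 3), so yes.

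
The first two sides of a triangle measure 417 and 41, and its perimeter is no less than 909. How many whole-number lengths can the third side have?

7

Triangle inequality: 376 < x < 458. Perimeter ≥ 909 gives x ≥ 909 − 417 − 41 = 451.
So 451 ≤ x < 458; integers 451 through 457: 7 values.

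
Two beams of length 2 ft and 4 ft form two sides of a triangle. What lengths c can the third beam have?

By the triangle inequality, c must be less than 2 + 4 = 6 and greater than |2 − 4| = 2.

2 < c < 6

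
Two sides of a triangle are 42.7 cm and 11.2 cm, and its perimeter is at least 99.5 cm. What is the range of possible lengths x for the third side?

45.6 ≤ x < 53.9

Triangle inequality alone gives 31.5 < x < 53.9.
The perimeter condition gives x ≥ 99.5 − 42.7 − 11.2 = 45.6.
Intersecting the two: 45.6 ≤ x < 53.9.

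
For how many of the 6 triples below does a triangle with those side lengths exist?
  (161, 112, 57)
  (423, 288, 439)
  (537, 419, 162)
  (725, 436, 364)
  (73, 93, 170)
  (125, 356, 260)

5

(57,112,161): 57+112 > 161 → valid
(288,423,439): 288+423 > 439 → valid
(162,419,537): 162+419 > 537 → valid
(364,436,725): 364+436 > 725 → valid
(73,93,170): 73+93 ≤ 170 → not valid
(125,260,356): 125+260 > 356 → valid
5 of the 6 triples form a triangle.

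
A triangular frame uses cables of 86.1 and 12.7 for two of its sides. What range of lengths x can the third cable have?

By the triangle inequality, x must be less than 86.1 + 12.7 = 98.8 and greater than |86.1 − 12.7| = 73.4.

73.4 < x < 98.8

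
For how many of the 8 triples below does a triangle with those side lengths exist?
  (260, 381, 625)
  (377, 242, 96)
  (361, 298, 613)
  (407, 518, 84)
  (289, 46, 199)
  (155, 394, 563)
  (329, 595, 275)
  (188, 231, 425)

(260,381,625): 260+381 > 625 → valid
(96,242,377): 96+242 ≤ 377 → not valid
(298,361,613): 298+361 > 613 → valid
(84,407,518): 84+407 ≤ 518 → not valid
(46,199,289): 46+199 ≤ 289 → not valid
(155,394,563): 155+394 ≤ 563 → not valid
(275,329,595): 275+329 > 595 → valid
(188,231,425): 188+231 ≤ 425 → not valid
3 of the 8 triples form a triangle.

3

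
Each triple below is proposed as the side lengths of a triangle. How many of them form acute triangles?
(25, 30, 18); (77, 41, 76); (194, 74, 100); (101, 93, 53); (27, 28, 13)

4

(25,30,18): 18²+25² = 949 > 900 = 30² → acute
(77,41,76): 41²+76² = 7457 > 5929 = 77² → acute
(194,74,100): 74+100 ≤ 194, not a triangle
(101,93,53): 53²+93² = 11458 > 10201 = 101² → acute
(27,28,13): 13²+27² = 898 > 784 = 28² → acute
4 of the 5 are acute.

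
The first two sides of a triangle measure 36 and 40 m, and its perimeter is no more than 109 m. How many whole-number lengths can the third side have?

Triangle inequality: 4 < x < 76. Perimeter ≤ 109 gives x ≤ 109 − 36 − 40 = 33.
So 4 < x ≤ 33; integers 5 through 33: 29 values.

29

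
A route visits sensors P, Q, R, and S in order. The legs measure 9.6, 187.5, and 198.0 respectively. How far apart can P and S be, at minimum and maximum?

0.9 ≤ PS ≤ 395.1

The maximum is all hops collinear in one direction: 9.6 + 187.5 + 198.0 = 395.1.
The longest hop is 198.0; the others sum to 197.1. Folding the others back against it leaves at least 198.0 − 197.1 = 0.9.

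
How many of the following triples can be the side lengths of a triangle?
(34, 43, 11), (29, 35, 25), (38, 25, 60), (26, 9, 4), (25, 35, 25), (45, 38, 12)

5

(11,34,43): 11+34 > 43 → valid
(25,29,35): 25+29 > 35 → valid
(25,38,60): 25+38 > 60 → valid
(4,9,26): 4+9 ≤ 26 → not valid
(25,25,35): 25+25 > 35 → valid
(12,38,45): 12+38 > 45 → valid
5 of the 6 triples form a triangle.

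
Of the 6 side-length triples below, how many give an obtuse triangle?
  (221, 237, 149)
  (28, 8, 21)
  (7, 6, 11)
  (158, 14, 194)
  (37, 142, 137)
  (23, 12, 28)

4

(221,237,149): 149²+221² = 71042 > 56169 = 237² → acute
(28,8,21): 8²+21² = 505 < 784 = 28² → obtuse
(7,6,11): 6²+7² = 85 < 121 = 11² → obtuse
(158,14,194): 14+158 ≤ 194, not a triangle
(37,142,137): 37²+137² = 20138 < 20164 = 142² → obtuse
(23,12,28): 12²+23² = 673 < 784 = 28² → obtuse
4 of the 6 are obtuse.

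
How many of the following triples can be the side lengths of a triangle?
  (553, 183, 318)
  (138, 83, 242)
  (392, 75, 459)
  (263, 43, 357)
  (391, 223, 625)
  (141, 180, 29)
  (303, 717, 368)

1

(183,318,553): 183+318 ≤ 553 → not valid
(83,138,242): 83+138 ≤ 242 → not valid
(75,392,459): 75+392 > 459 → valid
(43,263,357): 43+263 ≤ 357 → not valid
(223,391,625): 223+391 ≤ 625 → not valid
(29,141,180): 29+141 ≤ 180 → not valid
(303,368,717): 303+368 ≤ 717 → not valid
1 of the 7 triples forms a triangle.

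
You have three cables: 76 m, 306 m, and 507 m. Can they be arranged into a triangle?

No

The longest side is 507, but the other two sum to only 382.
382 < 507, so the triangle inequality fails.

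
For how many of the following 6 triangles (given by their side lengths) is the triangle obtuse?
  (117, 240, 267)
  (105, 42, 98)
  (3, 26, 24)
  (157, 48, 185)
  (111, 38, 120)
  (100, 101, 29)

(117,240,267): 117²+240² = 71289 = 267² → right
(105,42,98): 42²+98² = 11368 > 11025 = 105² → acute
(3,26,24): 3²+24² = 585 < 676 = 26² → obtuse
(157,48,185): 48²+157² = 26953 < 34225 = 185² → obtuse
(111,38,120): 38²+111² = 13765 < 14400 = 120² → obtuse
(100,101,29): 29²+100² = 10841 > 10201 = 101² → acute
3 of the 6 are obtuse.

3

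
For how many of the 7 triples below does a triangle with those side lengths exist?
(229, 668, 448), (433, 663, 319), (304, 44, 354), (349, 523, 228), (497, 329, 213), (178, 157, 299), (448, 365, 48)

5

(229,448,668): 229+448 > 668 → valid
(319,433,663): 319+433 > 663 → valid
(44,304,354): 44+304 ≤ 354 → not valid
(228,349,523): 228+349 > 523 → valid
(213,329,497): 213+329 > 497 → valid
(157,178,299): 157+178 > 299 → valid
(48,365,448): 48+365 ≤ 448 → not valid
5 of the 7 triples form a triangle.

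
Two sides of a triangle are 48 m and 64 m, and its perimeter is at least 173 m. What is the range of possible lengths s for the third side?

Triangle inequality alone gives 16 < s < 112.
The perimeter condition gives s ≥ 173 − 48 − 64 = 61.
Intersecting the two: 61 ≤ s < 112.

61 ≤ s < 112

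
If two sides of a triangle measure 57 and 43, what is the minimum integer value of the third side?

15

The third side must be strictly greater than |57 − 43| = 14.
The smallest integer above 14 is 15.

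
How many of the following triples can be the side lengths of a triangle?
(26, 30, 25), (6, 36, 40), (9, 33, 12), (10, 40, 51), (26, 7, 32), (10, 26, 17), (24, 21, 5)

5

(25,26,30): 25+26 > 30 → valid
(6,36,40): 6+36 > 40 → valid
(9,12,33): 9+12 ≤ 33 → not valid
(10,40,51): 10+40 ≤ 51 → not valid
(7,26,32): 7+26 > 32 → valid
(10,17,26): 10+17 > 26 → valid
(5,21,24): 5+21 > 24 → valid
5 of the 7 triples form a triangle.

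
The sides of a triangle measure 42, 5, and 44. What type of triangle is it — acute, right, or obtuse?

Compare the square of the longest side to the sum of squares of the other two: 5² + 42² = 1789 < 1936 = 44².

obtuse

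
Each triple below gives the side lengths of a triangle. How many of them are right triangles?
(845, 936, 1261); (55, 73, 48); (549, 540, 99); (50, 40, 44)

3

(845,936,1261): 845²+936² = 1590121 = 1261² → right
(55,73,48): 48²+55² = 5329 = 73² → right
(549,540,99): 99²+540² = 301401 = 549² → right
(50,40,44): 40²+44² = 3536 > 2500 = 50² → acute
3 of the 4 are right.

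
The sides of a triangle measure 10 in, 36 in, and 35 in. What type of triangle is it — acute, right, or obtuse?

acute

Compare the square of the longest side to the sum of squares of the other two: 10² + 35² = 1325 > 1296 = 36².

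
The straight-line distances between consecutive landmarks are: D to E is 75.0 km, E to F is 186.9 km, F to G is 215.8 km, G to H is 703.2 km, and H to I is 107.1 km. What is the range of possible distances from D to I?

The maximum is all hops collinear in one direction: 75.0 + 186.9 + 215.8 + 703.2 + 107.1 = 1288.0.
The longest hop is 703.2; the others sum to 584.8. Folding the others back against it leaves at least 703.2 − 584.8 = 118.4.

118.4 ≤ DI ≤ 1288.0 km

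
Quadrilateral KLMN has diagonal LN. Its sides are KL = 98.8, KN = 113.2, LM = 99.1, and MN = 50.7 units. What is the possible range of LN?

48.4 < LN < 149.8

From triangle KLN: |98.8 − 113.2| < LN < 98.8 + 113.2, i.e. 14.4 < LN < 212.0.
From triangle MLN: 48.4 < LN < 149.8.
Both must hold, so LN lies in the intersection.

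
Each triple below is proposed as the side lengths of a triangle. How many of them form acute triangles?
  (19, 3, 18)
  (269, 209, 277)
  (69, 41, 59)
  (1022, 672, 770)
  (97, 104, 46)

(19,3,18): 3²+18² = 333 < 361 = 19² → obtuse
(269,209,277): 209²+269² = 116042 > 76729 = 277² → acute
(69,41,59): 41²+59² = 5162 > 4761 = 69² → acute
(1022,672,770): 672²+770² = 1044484 = 1022² → right
(97,104,46): 46²+97² = 11525 > 10816 = 104² → acute
3 of the 5 are acute.

3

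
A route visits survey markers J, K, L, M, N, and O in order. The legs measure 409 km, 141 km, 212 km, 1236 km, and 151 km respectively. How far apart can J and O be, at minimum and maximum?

323 ≤ JO ≤ 2149 km

The maximum is all hops collinear in one direction: 409 + 141 + 212 + 1236 + 151 = 2149.
The longest hop is 1236; the others sum to 913. Folding the others back against it leaves at least 1236 − 913 = 323.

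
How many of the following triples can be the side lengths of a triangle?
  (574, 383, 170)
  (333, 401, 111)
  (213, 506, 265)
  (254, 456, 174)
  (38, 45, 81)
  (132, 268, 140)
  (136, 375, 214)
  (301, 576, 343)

4

(170,383,574): 170+383 ≤ 574 → not valid
(111,333,401): 111+333 > 401 → valid
(213,265,506): 213+265 ≤ 506 → not valid
(174,254,456): 174+254 ≤ 456 → not valid
(38,45,81): 38+45 > 81 → valid
(132,140,268): 132+140 > 268 → valid
(136,214,375): 136+214 ≤ 375 → not valid
(301,343,576): 301+343 > 576 → valid
4 of the 8 triples form a triangle.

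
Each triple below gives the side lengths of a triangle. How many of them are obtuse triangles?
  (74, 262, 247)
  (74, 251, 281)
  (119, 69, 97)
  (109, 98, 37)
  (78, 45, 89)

(74,262,247): 74²+247² = 66485 < 68644 = 262² → obtuse
(74,251,281): 74²+251² = 68477 < 78961 = 281² → obtuse
(119,69,97): 69²+97² = 14170 > 14161 = 119² → acute
(109,98,37): 37²+98² = 10973 < 11881 = 109² → obtuse
(78,45,89): 45²+78² = 8109 > 7921 = 89² → acute
3 of the 5 are obtuse.

3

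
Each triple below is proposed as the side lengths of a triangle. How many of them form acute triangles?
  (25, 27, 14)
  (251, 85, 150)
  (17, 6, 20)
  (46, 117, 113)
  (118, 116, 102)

3

(25,27,14): 14²+25² = 821 > 729 = 27² → acute
(251,85,150): 85+150 ≤ 251, not a triangle
(17,6,20): 6²+17² = 325 < 400 = 20² → obtuse
(46,117,113): 46²+113² = 14885 > 13689 = 117² → acute
(118,116,102): 102²+116² = 23860 > 13924 = 118² → acute
3 of the 5 are acute.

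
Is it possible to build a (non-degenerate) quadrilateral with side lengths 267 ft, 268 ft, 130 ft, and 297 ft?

A quadrilateral exists iff every side is shorter than the sum of the others — equivalently, the longest side is less than the sum of the rest.
Longest side 297 < 665 (sum of the remaining 3), so yes.

Yes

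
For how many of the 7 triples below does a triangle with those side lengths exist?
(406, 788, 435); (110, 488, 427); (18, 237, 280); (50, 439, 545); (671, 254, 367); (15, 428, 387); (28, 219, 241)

3

(406,435,788): 406+435 > 788 → valid
(110,427,488): 110+427 > 488 → valid
(18,237,280): 18+237 ≤ 280 → not valid
(50,439,545): 50+439 ≤ 545 → not valid
(254,367,671): 254+367 ≤ 671 → not valid
(15,387,428): 15+387 ≤ 428 → not valid
(28,219,241): 28+219 > 241 → valid
3 of the 7 triples form a triangle.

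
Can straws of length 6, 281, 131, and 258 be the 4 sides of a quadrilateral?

A quadrilateral exists iff every side is shorter than the sum of the others — equivalently, the longest side is less than the sum of the rest.
Longest side 281 < 395 (sum of the remaining 3), so yes.

Yes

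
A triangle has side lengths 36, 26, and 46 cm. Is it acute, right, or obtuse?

obtuse

Compare the square of the longest side to the sum of squares of the other two: 26² + 36² = 1972 < 2116 = 46².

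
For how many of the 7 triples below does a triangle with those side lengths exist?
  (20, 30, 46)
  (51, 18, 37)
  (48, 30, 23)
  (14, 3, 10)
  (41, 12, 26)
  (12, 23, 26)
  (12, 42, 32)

(20,30,46): 20+30 > 46 → valid
(18,37,51): 18+37 > 51 → valid
(23,30,48): 23+30 > 48 → valid
(3,10,14): 3+10 ≤ 14 → not valid
(12,26,41): 12+26 ≤ 41 → not valid
(12,23,26): 12+23 > 26 → valid
(12,32,42): 12+32 > 42 → valid
5 of the 7 triples form a triangle.

5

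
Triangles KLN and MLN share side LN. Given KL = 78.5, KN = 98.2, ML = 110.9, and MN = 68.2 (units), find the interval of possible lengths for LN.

42.7 < LN < 176.7

From triangle KLN: |78.5 − 98.2| < LN < 78.5 + 98.2, i.e. 19.7 < LN < 176.7.
From triangle MLN: 42.7 < LN < 179.1.
Both must hold, so LN lies in the intersection.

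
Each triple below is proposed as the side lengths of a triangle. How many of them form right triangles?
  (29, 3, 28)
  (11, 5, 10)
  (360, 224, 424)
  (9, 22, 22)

(29,3,28): 3²+28² = 793 < 841 = 29² → obtuse
(11,5,10): 5²+10² = 125 > 121 = 11² → acute
(360,224,424): 224²+360² = 179776 = 424² → right
(9,22,22): 9²+22² = 565 > 484 = 22² → acute
1 of the 4 is right.

1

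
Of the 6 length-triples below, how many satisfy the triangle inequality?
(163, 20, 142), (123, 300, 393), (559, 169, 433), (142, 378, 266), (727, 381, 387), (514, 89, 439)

5

(20,142,163): 20+142 ≤ 163 → not valid
(123,300,393): 123+300 > 393 → valid
(169,433,559): 169+433 > 559 → valid
(142,266,378): 142+266 > 378 → valid
(381,387,727): 381+387 > 727 → valid
(89,439,514): 89+439 > 514 → valid
5 of the 6 triples form a triangle.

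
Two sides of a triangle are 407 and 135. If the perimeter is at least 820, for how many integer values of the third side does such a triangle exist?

264

Triangle inequality: 272 < x < 542. Perimeter ≥ 820 gives x ≥ 820 − 407 − 135 = 278.
So 278 ≤ x < 542; integers 278 through 541: 264 values.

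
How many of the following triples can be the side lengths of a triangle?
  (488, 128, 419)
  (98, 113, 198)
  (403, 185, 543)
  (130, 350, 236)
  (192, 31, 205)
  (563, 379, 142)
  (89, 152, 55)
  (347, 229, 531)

(128,419,488): 128+419 > 488 → valid
(98,113,198): 98+113 > 198 → valid
(185,403,543): 185+403 > 543 → valid
(130,236,350): 130+236 > 350 → valid
(31,192,205): 31+192 > 205 → valid
(142,379,563): 142+379 ≤ 563 → not valid
(55,89,152): 55+89 ≤ 152 → not valid
(229,347,531): 229+347 > 531 → valid
6 of the 8 triples form a triangle.

6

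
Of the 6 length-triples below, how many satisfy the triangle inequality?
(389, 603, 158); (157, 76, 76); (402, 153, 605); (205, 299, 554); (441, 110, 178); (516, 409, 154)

(158,389,603): 158+389 ≤ 603 → not valid
(76,76,157): 76+76 ≤ 157 → not valid
(153,402,605): 153+402 ≤ 605 → not valid
(205,299,554): 205+299 ≤ 554 → not valid
(110,178,441): 110+178 ≤ 441 → not valid
(154,409,516): 154+409 > 516 → valid
1 of the 6 triples forms a triangle.

1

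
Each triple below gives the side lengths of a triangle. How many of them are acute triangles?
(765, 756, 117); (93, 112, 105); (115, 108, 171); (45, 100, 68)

1

(765,756,117): 117²+756² = 585225 = 765² → right
(93,112,105): 93²+105² = 19674 > 12544 = 112² → acute
(115,108,171): 108²+115² = 24889 < 29241 = 171² → obtuse
(45,100,68): 45²+68² = 6649 < 10000 = 100² → obtuse
1 of the 4 is acute.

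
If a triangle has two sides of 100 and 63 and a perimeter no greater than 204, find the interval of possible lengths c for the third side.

37 < c ≤ 41

Triangle inequality alone gives 37 < c < 163.
The perimeter condition gives c ≤ 204 − 100 − 63 = 41.
Intersecting the two: 37 < c ≤ 41.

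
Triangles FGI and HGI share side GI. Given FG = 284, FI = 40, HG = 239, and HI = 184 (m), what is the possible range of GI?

244 < GI < 324

From triangle FGI: |284 − 40| < GI < 284 + 40, i.e. 244 < GI < 324.
From triangle HGI: 55 < GI < 423.
Both must hold, so GI lies in the intersection.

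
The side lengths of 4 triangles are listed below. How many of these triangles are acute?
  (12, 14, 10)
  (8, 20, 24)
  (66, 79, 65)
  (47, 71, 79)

(12,14,10): 10²+12² = 244 > 196 = 14² → acute
(8,20,24): 8²+20² = 464 < 576 = 24² → obtuse
(66,79,65): 65²+66² = 8581 > 6241 = 79² → acute
(47,71,79): 47²+71² = 7250 > 6241 = 79² → acute
3 of the 4 are acute.

3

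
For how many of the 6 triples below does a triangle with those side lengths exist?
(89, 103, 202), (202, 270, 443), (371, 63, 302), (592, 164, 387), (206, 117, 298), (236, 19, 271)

2

(89,103,202): 89+103 ≤ 202 → not valid
(202,270,443): 202+270 > 443 → valid
(63,302,371): 63+302 ≤ 371 → not valid
(164,387,592): 164+387 ≤ 592 → not valid
(117,206,298): 117+206 > 298 → valid
(19,236,271): 19+236 ≤ 271 → not valid
2 of the 6 triples form a triangle.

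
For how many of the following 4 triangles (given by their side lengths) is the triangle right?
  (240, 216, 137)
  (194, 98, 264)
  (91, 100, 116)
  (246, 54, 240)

1

(240,216,137): 137²+216² = 65425 > 57600 = 240² → acute
(194,98,264): 98²+194² = 47240 < 69696 = 264² → obtuse
(91,100,116): 91²+100² = 18281 > 13456 = 116² → acute
(246,54,240): 54²+240² = 60516 = 246² → right
1 of the 4 is right.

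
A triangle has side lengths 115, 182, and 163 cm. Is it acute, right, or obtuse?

acute

Compare the square of the longest side to the sum of squares of the other two: 115² + 163² = 39794 > 33124 = 182².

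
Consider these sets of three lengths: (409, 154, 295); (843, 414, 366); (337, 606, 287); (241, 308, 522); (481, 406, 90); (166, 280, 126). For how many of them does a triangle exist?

(154,295,409): 154+295 > 409 → valid
(366,414,843): 366+414 ≤ 843 → not valid
(287,337,606): 287+337 > 606 → valid
(241,308,522): 241+308 > 522 → valid
(90,406,481): 90+406 > 481 → valid
(126,166,280): 126+166 > 280 → valid
5 of the 6 triples form a triangle.

5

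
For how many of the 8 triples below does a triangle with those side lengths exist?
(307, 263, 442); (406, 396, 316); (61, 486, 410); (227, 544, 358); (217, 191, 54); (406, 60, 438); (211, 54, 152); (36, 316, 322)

6

(263,307,442): 263+307 > 442 → valid
(316,396,406): 316+396 > 406 → valid
(61,410,486): 61+410 ≤ 486 → not valid
(227,358,544): 227+358 > 544 → valid
(54,191,217): 54+191 > 217 → valid
(60,406,438): 60+406 > 438 → valid
(54,152,211): 54+152 ≤ 211 → not valid
(36,316,322): 36+316 > 322 → valid
6 of the 8 triples form a triangle.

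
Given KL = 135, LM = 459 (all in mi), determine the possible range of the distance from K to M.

By the triangle inequality, |135 − 459| ≤ KM ≤ 135 + 459.

324 ≤ KM ≤ 594 mi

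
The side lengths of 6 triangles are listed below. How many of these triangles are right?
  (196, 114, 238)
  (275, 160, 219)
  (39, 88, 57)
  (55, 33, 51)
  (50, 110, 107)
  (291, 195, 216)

(196,114,238): 114²+196² = 51412 < 56644 = 238² → obtuse
(275,160,219): 160²+219² = 73561 < 75625 = 275² → obtuse
(39,88,57): 39²+57² = 4770 < 7744 = 88² → obtuse
(55,33,51): 33²+51² = 3690 > 3025 = 55² → acute
(50,110,107): 50²+107² = 13949 > 12100 = 110² → acute
(291,195,216): 195²+216² = 84681 = 291² → right
1 of the 6 is right.

1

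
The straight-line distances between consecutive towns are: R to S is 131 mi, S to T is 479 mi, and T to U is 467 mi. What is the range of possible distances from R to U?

0 ≤ RU ≤ 1077 mi

The maximum is all hops collinear in one direction: 131 + 479 + 467 = 1077.
The longest hop is 479; the others sum to 598. Since 479 ≤ 598, the path can fold back on itself completely, so the minimum distance is 0.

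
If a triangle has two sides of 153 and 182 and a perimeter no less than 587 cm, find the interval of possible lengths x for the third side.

Triangle inequality alone gives 29 < x < 335.
The perimeter condition gives x ≥ 587 − 153 − 182 = 252.
Intersecting the two: 252 ≤ x < 335.

252 ≤ x < 335 cm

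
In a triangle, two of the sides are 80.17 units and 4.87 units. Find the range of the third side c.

By the triangle inequality, c must be less than 80.17 + 4.87 = 85.04 and greater than |80.17 − 4.87| = 75.30.

75.30 < c < 85.04 (units)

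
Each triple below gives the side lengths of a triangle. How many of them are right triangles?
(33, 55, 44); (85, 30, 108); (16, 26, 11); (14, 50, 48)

(33,55,44): 33²+44² = 3025 = 55² → right
(85,30,108): 30²+85² = 8125 < 11664 = 108² → obtuse
(16,26,11): 11²+16² = 377 < 676 = 26² → obtuse
(14,50,48): 14²+48² = 2500 = 50² → right
2 of the 4 are right.

2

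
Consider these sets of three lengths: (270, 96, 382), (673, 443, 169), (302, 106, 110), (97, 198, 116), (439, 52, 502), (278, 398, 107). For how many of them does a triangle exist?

(96,270,382): 96+270 ≤ 382 → not valid
(169,443,673): 169+443 ≤ 673 → not valid
(106,110,302): 106+110 ≤ 302 → not valid
(97,116,198): 97+116 > 198 → valid
(52,439,502): 52+439 ≤ 502 → not valid
(107,278,398): 107+278 ≤ 398 → not valid
1 of the 6 triples forms a triangle.

1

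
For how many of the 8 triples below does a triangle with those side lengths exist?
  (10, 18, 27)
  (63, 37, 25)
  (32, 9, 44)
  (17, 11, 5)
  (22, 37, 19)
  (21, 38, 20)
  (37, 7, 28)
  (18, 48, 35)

4

(10,18,27): 10+18 > 27 → valid
(25,37,63): 25+37 ≤ 63 → not valid
(9,32,44): 9+32 ≤ 44 → not valid
(5,11,17): 5+11 ≤ 17 → not valid
(19,22,37): 19+22 > 37 → valid
(20,21,38): 20+21 > 38 → valid
(7,28,37): 7+28 ≤ 37 → not valid
(18,35,48): 18+35 > 48 → valid
4 of the 8 triples form a triangle.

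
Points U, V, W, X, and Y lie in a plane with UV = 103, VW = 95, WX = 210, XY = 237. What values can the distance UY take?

The maximum is all hops collinear in one direction: 103 + 95 + 210 + 237 = 645.
The longest hop is 237; the others sum to 408. Since 237 ≤ 408, the path can fold back on itself completely, so the minimum distance is 0.

0 ≤ UY ≤ 645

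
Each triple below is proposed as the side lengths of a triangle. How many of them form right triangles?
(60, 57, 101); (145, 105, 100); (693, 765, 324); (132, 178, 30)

2

(60,57,101): 57²+60² = 6849 < 10201 = 101² → obtuse
(145,105,100): 100²+105² = 21025 = 145² → right
(693,765,324): 324²+693² = 585225 = 765² → right
(132,178,30): 30+132 ≤ 178, not a triangle
2 of the 4 are right.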